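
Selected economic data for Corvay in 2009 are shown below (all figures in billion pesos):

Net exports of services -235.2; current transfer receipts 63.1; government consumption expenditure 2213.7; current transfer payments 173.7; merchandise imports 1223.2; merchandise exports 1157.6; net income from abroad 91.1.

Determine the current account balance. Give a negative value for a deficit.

Goods balance = 1157.6 - 1223.2 = -65.6
Services balance = -235.2
Trade balance (goods + services) = -65.6 + (-235.2) = -300.8
Net primary income = 91.1
Net secondary income = 63.1 - 173.7 = -110.6
Current account = -300.8 + 91.1 + (-110.6) = -320.3

-320.3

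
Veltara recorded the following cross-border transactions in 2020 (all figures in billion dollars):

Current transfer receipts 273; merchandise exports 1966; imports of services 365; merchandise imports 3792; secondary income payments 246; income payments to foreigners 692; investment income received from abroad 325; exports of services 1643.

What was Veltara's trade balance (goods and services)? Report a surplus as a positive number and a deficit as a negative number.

-548

Goods balance = 1966 - 3792 = -1826
Services balance = 1643 - 365 = 1278
Trade balance (goods + services) = -1826 + 1278 = -548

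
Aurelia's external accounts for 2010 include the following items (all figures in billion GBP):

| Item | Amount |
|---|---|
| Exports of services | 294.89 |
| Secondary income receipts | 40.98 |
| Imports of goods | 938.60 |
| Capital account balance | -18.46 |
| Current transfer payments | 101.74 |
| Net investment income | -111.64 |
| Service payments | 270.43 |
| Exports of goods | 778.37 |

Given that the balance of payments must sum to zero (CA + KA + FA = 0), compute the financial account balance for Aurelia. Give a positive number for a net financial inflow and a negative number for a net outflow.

326.63

Goods balance = 778.37 - 938.60 = -160.23
Services balance = 294.89 - 270.43 = 24.46
Trade balance (goods + services) = -160.23 + 24.46 = -135.77
Net primary income = -111.64
Net secondary income = 40.98 - 101.74 = -60.76
Current account = -135.77 + (-111.64) + (-60.76) = -308.17
Financial account = -(-308.17 + (-18.46)) = 326.63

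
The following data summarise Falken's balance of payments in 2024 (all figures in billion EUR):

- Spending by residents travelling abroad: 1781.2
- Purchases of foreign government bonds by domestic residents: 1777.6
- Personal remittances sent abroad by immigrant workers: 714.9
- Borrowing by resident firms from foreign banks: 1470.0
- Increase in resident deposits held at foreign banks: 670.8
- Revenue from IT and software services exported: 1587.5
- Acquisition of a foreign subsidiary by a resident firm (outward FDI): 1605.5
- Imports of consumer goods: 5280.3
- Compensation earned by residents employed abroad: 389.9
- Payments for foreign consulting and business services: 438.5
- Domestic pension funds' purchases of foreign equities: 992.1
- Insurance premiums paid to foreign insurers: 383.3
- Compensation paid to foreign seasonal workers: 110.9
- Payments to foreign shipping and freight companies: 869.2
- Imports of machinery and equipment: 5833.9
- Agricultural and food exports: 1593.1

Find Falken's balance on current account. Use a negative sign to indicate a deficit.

Goods: -5833.9 - 5280.3 + 1593.1 = -9521.1
Services: -1781.2 + 1587.5 - 383.3 - 869.2 - 438.5 = -1884.7
Primary income: -110.9 + 389.9 = 279.0
Secondary income: -714.9
Current account = (-9521.1) + (-1884.7) + 279.0 + (-714.9) = -11841.7
(Excluded from the current account — financial account: purchases of foreign government bonds by domestic residents 1777.6, borrowing by resident firms from foreign banks 1470.0, increase in resident deposits held at foreign banks 670.8, acquisition of a foreign subsidiary by a resident firm (outward FDI) 1605.5, domestic pension funds' purchases of foreign equities 992.1.)

-11841.7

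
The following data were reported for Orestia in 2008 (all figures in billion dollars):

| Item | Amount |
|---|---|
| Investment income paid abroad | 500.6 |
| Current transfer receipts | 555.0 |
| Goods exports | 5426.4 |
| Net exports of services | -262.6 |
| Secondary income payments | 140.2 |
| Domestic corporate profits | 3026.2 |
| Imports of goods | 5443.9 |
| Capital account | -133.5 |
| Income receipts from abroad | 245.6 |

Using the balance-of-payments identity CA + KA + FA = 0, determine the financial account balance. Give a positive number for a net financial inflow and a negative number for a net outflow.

Goods balance = 5426.4 - 5443.9 = -17.5
Services balance = -262.6
Trade balance (goods + services) = -17.5 + (-262.6) = -280.1
Net primary income = 245.6 - 500.6 = -255.0
Net secondary income = 555.0 - 140.2 = 414.8
Current account = -280.1 + (-255.0) + 414.8 = -120.3
Financial account = -(-120.3 + (-133.5)) = 253.8

253.8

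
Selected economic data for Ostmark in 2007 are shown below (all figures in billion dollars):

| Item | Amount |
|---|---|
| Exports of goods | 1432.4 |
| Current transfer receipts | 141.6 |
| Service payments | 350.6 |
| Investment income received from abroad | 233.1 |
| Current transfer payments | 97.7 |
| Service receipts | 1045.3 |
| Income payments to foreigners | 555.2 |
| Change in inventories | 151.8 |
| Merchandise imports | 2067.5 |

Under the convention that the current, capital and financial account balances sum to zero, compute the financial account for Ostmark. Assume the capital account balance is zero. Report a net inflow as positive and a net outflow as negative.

Goods balance = 1432.4 - 2067.5 = -635.1
Services balance = 1045.3 - 350.6 = 694.7
Trade balance (goods + services) = -635.1 + 694.7 = 59.6
Net primary income = 233.1 - 555.2 = -322.1
Net secondary income = 141.6 - 97.7 = 43.9
Current account = 59.6 + (-322.1) + 43.9 = -218.6
Financial account = -(-218.6) = 218.6

218.6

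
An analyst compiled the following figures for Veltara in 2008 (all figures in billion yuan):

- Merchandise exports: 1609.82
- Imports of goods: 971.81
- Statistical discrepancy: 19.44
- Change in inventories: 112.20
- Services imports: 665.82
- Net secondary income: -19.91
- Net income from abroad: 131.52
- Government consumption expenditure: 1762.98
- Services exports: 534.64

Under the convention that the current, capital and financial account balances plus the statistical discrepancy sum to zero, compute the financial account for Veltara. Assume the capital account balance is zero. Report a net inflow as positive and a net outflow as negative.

Goods balance = 1609.82 - 971.81 = 638.01
Services balance = 534.64 - 665.82 = -131.18
Trade balance (goods + services) = 638.01 + (-131.18) = 506.83
Net primary income = 131.52
Net secondary income = -19.91
Current account = 506.83 + 131.52 + (-19.91) = 618.44
Financial account = -(618.44 + 19.44) = -637.88

-637.88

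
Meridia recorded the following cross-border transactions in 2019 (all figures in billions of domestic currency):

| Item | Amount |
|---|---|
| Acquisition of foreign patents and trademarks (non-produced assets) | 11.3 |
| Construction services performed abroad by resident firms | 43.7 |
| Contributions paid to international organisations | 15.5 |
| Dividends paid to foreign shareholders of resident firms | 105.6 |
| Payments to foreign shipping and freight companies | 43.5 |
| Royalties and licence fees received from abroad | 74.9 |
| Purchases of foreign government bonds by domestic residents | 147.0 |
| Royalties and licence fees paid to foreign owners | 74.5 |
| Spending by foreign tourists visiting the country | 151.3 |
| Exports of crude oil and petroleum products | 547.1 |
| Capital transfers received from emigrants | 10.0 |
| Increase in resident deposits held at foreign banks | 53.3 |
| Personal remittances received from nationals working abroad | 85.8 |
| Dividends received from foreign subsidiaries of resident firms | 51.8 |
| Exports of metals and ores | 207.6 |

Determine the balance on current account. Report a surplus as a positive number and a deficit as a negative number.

923.1

Goods: 547.1 + 207.6 = 754.7
Services: 74.9 - 74.5 - 43.5 + 151.3 + 43.7 = 151.9
Primary income: -105.6 + 51.8 = -53.8
Secondary income: 85.8 - 15.5 = 70.3
Current account = 754.7 + 151.9 + (-53.8) + 70.3 = 923.1
(Excluded from the current account — capital account: acquisition of foreign patents and trademarks (non-produced assets) 11.3, capital transfers received from emigrants 10.0; financial account: purchases of foreign government bonds by domestic residents 147.0, increase in resident deposits held at foreign banks 53.3.)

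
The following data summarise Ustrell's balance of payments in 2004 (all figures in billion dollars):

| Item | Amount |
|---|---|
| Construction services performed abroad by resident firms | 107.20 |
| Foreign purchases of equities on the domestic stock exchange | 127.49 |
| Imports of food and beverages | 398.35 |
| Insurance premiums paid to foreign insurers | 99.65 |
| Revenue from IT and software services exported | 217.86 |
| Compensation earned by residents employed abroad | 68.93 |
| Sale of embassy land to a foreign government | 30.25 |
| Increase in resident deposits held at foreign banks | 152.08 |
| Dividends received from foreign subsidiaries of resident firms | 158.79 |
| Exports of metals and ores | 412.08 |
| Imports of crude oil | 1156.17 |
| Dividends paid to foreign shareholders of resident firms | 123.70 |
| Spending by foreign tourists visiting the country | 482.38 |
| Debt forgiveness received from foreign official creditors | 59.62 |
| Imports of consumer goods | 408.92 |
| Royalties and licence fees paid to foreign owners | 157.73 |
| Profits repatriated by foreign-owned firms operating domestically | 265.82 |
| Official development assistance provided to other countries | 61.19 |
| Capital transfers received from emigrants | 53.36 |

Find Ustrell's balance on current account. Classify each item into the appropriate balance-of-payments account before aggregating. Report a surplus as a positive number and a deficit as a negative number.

Goods: -1156.17 - 408.92 - 398.35 + 412.08 = -1551.36
Services: -157.73 + 107.20 + 482.38 - 99.65 + 217.86 = 550.06
Primary income: 158.79 - 265.82 - 123.70 + 68.93 = -161.80
Secondary income: -61.19
Current account = (-1551.36) + 550.06 + (-161.80) + (-61.19) = -1224.29
(Excluded from the current account — financial account: foreign purchases of equities on the domestic stock exchange 127.49, increase in resident deposits held at foreign banks 152.08; capital account: sale of embassy land to a foreign government 30.25, debt forgiveness received from foreign official creditors 59.62, capital transfers received from emigrants 53.36.)

-1224.29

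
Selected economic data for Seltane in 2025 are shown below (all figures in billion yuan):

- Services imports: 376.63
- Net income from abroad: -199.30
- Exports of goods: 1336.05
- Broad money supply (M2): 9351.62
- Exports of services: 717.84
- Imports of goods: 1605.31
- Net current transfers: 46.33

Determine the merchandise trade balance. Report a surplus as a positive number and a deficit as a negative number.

-269.26

Goods balance = 1336.05 - 1605.31 = -269.26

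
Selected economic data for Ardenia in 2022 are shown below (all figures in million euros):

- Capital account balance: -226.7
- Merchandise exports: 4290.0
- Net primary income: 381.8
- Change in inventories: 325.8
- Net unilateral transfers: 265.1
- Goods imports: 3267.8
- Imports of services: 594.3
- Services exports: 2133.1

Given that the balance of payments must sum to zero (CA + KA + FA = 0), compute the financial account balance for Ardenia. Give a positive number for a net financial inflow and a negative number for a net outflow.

Goods balance = 4290.0 - 3267.8 = 1022.2
Services balance = 2133.1 - 594.3 = 1538.8
Trade balance (goods + services) = 1022.2 + 1538.8 = 2561.0
Net primary income = 381.8
Net secondary income = 265.1
Current account = 2561.0 + 381.8 + 265.1 = 3207.9
Financial account = -(3207.9 + (-226.7)) = -2981.2

-2981.2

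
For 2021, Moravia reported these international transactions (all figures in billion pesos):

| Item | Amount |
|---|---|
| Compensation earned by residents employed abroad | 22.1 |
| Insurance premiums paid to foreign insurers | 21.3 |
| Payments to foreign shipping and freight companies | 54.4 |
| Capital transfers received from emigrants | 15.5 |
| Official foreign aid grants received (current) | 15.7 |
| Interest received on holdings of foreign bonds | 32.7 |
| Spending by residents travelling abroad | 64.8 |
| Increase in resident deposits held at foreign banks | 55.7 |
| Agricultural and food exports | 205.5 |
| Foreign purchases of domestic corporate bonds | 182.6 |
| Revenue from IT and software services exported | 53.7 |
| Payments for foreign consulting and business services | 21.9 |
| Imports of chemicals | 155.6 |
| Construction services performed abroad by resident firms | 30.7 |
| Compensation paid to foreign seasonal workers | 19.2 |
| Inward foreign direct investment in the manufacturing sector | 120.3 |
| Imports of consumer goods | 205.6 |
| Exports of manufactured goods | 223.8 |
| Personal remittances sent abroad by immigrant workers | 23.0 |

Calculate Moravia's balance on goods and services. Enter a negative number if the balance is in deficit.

-9.9

Goods: -205.6 + 205.5 - 155.6 + 223.8 = 68.1
Services: 30.7 - 21.9 + 53.7 - 21.3 - 54.4 - 64.8 = -78.0
Trade balance = 68.1 + (-78.0) = -9.9
(Excluded from the trade balance — primary income: compensation earned by residents employed abroad 22.1, interest received on holdings of foreign bonds 32.7, compensation paid to foreign seasonal workers 19.2; capital account: capital transfers received from emigrants 15.5; secondary income: official foreign aid grants received (current) 15.7, personal remittances sent abroad by immigrant workers 23.0; financial account: increase in resident deposits held at foreign banks 55.7, foreign purchases of domestic corporate bonds 182.6, inward foreign direct investment in the manufacturing sector 120.3.)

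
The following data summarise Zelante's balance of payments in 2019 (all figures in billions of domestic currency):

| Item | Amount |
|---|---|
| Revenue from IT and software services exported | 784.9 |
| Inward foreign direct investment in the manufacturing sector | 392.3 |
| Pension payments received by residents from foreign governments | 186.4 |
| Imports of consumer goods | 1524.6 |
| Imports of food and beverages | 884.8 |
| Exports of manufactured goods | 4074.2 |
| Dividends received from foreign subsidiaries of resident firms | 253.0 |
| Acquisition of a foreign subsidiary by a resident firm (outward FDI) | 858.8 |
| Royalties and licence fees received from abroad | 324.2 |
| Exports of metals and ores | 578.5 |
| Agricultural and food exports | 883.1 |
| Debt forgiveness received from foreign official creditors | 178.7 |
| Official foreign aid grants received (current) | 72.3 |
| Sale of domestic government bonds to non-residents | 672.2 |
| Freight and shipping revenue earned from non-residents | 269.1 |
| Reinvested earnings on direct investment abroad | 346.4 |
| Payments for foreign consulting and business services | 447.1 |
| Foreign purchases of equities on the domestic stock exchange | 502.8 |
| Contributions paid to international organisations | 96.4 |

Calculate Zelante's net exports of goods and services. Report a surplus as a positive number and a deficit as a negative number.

Goods: 578.5 + 4074.2 - 1524.6 - 884.8 + 883.1 = 3126.4
Services: 269.1 - 447.1 + 324.2 + 784.9 = 931.1
Trade balance = 3126.4 + 931.1 = 4057.5
(Excluded from the trade balance — financial account: inward foreign direct investment in the manufacturing sector 392.3, acquisition of a foreign subsidiary by a resident firm (outward FDI) 858.8, sale of domestic government bonds to non-residents 672.2, foreign purchases of equities on the domestic stock exchange 502.8; secondary income: pension payments received by residents from foreign governments 186.4, official foreign aid grants received (current) 72.3, contributions paid to international organisations 96.4; primary income: dividends received from foreign subsidiaries of resident firms 253.0, reinvested earnings on direct investment abroad 346.4; capital account: debt forgiveness received from foreign official creditors 178.7.)

4057.5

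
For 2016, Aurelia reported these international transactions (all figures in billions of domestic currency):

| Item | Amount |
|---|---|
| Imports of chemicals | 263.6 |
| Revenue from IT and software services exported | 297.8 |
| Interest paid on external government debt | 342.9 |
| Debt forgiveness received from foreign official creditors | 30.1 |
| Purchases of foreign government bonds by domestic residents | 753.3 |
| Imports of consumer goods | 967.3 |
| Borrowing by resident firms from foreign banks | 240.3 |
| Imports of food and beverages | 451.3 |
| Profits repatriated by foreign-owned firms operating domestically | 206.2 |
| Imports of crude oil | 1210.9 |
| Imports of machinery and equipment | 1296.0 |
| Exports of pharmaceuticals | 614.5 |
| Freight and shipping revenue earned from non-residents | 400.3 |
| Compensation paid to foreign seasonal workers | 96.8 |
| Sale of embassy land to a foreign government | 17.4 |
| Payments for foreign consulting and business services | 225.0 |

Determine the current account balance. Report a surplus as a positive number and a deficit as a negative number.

-3747.4

Goods: -263.6 - 451.3 + 614.5 - 967.3 - 1210.9 - 1296.0 = -3574.6
Services: 297.8 - 225.0 + 400.3 = 473.1
Primary income: -206.2 - 96.8 - 342.9 = -645.9
Current account = (-3574.6) + 473.1 + (-645.9) = -3747.4
(Excluded from the current account — capital account: debt forgiveness received from foreign official creditors 30.1, sale of embassy land to a foreign government 17.4; financial account: purchases of foreign government bonds by domestic residents 753.3, borrowing by resident firms from foreign banks 240.3.)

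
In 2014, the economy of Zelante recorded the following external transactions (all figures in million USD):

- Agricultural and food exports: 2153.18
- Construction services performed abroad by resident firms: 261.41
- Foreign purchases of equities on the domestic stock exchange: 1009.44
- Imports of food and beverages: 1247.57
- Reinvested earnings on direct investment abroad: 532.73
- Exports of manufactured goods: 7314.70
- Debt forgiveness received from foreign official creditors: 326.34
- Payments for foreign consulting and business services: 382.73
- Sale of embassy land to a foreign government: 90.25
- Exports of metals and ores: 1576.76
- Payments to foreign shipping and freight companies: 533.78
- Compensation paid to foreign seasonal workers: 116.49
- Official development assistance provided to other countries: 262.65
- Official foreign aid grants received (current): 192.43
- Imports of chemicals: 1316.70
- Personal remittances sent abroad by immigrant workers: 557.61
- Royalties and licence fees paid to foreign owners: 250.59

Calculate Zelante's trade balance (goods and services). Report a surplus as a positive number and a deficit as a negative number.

Goods: -1316.70 + 7314.70 - 1247.57 + 1576.76 + 2153.18 = 8480.37
Services: -533.78 + 261.41 - 382.73 - 250.59 = -905.69
Trade balance = 8480.37 + (-905.69) = 7574.68
(Excluded from the trade balance — financial account: foreign purchases of equities on the domestic stock exchange 1009.44; primary income: reinvested earnings on direct investment abroad 532.73, compensation paid to foreign seasonal workers 116.49; capital account: debt forgiveness received from foreign official creditors 326.34, sale of embassy land to a foreign government 90.25; secondary income: official development assistance provided to other countries 262.65, official foreign aid grants received (current) 192.43, personal remittances sent abroad by immigrant workers 557.61.)

7574.68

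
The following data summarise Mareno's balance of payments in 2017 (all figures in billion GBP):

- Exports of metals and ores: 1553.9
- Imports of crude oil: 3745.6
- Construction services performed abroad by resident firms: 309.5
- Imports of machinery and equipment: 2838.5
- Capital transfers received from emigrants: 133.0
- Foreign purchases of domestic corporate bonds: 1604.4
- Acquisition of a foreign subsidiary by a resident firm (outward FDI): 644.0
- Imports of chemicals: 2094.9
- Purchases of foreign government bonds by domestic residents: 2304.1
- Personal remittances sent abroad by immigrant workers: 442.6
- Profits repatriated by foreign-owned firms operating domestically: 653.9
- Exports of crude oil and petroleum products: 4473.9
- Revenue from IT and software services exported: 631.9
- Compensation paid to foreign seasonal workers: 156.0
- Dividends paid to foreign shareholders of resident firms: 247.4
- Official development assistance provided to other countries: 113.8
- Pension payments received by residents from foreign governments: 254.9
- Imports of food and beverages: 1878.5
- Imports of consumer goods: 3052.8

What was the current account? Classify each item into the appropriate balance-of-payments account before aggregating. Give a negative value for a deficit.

Goods: -2838.5 - 3052.8 + 4473.9 + 1553.9 - 2094.9 - 1878.5 - 3745.6 = -7582.5
Services: 309.5 + 631.9 = 941.4
Primary income: -156.0 - 653.9 - 247.4 = -1057.3
Secondary income: -442.6 - 113.8 + 254.9 = -301.5
Current account = (-7582.5) + 941.4 + (-1057.3) + (-301.5) = -7999.9
(Excluded from the current account — capital account: capital transfers received from emigrants 133.0; financial account: foreign purchases of domestic corporate bonds 1604.4, acquisition of a foreign subsidiary by a resident firm (outward FDI) 644.0, purchases of foreign government bonds by domestic residents 2304.1.)

-7999.9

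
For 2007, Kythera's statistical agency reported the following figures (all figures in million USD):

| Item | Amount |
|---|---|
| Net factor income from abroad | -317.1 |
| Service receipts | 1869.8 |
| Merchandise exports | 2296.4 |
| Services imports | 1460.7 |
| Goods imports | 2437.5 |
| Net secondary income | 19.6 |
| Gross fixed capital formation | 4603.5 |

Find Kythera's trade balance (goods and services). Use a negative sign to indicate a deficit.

Goods balance = 2296.4 - 2437.5 = -141.1
Services balance = 1869.8 - 1460.7 = 409.1
Trade balance (goods + services) = -141.1 + 409.1 = 268.0

268.0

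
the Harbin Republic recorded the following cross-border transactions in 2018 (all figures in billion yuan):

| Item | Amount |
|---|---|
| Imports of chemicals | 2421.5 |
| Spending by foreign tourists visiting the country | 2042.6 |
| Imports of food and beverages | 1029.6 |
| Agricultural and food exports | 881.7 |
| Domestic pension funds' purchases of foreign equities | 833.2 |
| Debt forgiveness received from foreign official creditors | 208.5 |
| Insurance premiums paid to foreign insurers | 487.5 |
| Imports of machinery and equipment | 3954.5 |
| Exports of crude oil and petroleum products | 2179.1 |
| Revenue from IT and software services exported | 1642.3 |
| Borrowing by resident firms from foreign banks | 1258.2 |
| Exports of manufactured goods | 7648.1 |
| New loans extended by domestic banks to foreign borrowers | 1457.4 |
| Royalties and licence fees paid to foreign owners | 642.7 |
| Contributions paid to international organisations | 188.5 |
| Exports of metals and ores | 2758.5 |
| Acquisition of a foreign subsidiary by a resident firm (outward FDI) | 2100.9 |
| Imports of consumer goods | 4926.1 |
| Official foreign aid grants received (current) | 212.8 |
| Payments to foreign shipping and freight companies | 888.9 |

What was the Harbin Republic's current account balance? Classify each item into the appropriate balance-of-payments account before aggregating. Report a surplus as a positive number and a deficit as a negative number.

2825.8

Goods: -1029.6 + 881.7 - 4926.1 - 2421.5 - 3954.5 + 2758.5 + 7648.1 + 2179.1 = 1135.7
Services: -888.9 + 1642.3 - 642.7 + 2042.6 - 487.5 = 1665.8
Secondary income: -188.5 + 212.8 = 24.3
Current account = 1135.7 + 1665.8 + 24.3 = 2825.8
(Excluded from the current account — financial account: domestic pension funds' purchases of foreign equities 833.2, borrowing by resident firms from foreign banks 1258.2, new loans extended by domestic banks to foreign borrowers 1457.4, acquisition of a foreign subsidiary by a resident firm (outward FDI) 2100.9; capital account: debt forgiveness received from foreign official creditors 208.5.)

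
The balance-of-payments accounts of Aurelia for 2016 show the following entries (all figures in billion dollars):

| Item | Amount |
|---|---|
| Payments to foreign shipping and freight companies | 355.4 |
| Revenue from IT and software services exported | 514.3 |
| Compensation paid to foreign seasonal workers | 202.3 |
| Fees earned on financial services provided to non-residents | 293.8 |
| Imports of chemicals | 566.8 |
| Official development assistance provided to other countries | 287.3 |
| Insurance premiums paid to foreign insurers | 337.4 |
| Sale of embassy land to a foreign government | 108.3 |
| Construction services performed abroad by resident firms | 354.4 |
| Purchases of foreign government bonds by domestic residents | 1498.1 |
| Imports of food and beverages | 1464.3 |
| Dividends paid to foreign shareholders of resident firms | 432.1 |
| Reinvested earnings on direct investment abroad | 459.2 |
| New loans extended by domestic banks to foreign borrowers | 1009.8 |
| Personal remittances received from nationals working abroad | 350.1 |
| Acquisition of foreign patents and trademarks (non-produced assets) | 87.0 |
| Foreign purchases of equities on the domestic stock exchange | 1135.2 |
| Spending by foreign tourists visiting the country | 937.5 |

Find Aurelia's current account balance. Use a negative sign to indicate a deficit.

Goods: -566.8 - 1464.3 = -2031.1
Services: 293.8 + 937.5 + 514.3 - 355.4 - 337.4 + 354.4 = 1407.2
Primary income: -202.3 + 459.2 - 432.1 = -175.2
Secondary income: -287.3 + 350.1 = 62.8
Current account = (-2031.1) + 1407.2 + (-175.2) + 62.8 = -736.3
(Excluded from the current account — capital account: sale of embassy land to a foreign government 108.3, acquisition of foreign patents and trademarks (non-produced assets) 87.0; financial account: purchases of foreign government bonds by domestic residents 1498.1, new loans extended by domestic banks to foreign borrowers 1009.8, foreign purchases of equities on the domestic stock exchange 1135.2.)

-736.3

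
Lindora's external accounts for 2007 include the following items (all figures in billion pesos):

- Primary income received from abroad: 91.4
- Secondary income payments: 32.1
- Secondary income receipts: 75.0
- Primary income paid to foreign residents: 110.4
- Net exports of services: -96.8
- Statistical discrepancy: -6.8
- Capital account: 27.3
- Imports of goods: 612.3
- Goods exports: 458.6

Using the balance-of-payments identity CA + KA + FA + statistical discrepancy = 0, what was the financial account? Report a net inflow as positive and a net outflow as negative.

Goods balance = 458.6 - 612.3 = -153.7
Services balance = -96.8
Trade balance (goods + services) = -153.7 + (-96.8) = -250.5
Net primary income = 91.4 - 110.4 = -19.0
Net secondary income = 75.0 - 32.1 = 42.9
Current account = -250.5 + (-19.0) + 42.9 = -226.6
Financial account = -(-226.6 + 27.3 + (-6.8)) = 206.1

206.1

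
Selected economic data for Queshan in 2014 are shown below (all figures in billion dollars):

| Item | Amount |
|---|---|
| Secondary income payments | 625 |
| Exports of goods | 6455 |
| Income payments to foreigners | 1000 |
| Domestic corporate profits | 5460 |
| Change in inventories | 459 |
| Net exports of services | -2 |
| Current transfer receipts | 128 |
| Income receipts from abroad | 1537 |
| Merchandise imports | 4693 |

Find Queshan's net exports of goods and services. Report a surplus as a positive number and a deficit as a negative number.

Goods balance = 6455 - 4693 = 1762
Services balance = -2
Trade balance (goods + services) = 1762 + (-2) = 1760

1760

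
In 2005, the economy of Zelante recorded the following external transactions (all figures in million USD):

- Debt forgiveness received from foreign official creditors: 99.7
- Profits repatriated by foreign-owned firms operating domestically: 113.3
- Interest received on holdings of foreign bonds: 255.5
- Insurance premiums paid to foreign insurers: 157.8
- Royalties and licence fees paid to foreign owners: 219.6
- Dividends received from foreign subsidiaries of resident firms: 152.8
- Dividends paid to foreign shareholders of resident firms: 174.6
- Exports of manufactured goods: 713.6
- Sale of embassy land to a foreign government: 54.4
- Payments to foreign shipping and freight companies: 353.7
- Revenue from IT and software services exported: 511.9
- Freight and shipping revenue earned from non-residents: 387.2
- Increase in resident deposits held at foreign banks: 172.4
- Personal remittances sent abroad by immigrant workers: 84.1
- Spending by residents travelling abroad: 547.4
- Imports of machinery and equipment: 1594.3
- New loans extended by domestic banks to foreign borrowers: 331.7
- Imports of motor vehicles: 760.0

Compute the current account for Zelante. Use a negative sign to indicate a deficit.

-1983.8

Goods: -1594.3 - 760.0 + 713.6 = -1640.7
Services: -219.6 + 387.2 - 157.8 - 547.4 - 353.7 + 511.9 = -379.4
Primary income: -113.3 + 152.8 - 174.6 + 255.5 = 120.4
Secondary income: -84.1
Current account = (-1640.7) + (-379.4) + 120.4 + (-84.1) = -1983.8
(Excluded from the current account — capital account: debt forgiveness received from foreign official creditors 99.7, sale of embassy land to a foreign government 54.4; financial account: increase in resident deposits held at foreign banks 172.4, new loans extended by domestic banks to foreign borrowers 331.7.)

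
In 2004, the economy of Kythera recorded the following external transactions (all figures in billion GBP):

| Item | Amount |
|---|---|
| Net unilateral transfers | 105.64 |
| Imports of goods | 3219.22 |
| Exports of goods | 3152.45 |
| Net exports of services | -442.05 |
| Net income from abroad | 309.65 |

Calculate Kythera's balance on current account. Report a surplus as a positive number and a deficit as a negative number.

Goods balance = 3152.45 - 3219.22 = -66.77
Services balance = -442.05
Trade balance (goods + services) = -66.77 + (-442.05) = -508.82
Net primary income = 309.65
Net secondary income = 105.64
Current account = -508.82 + 309.65 + 105.64 = -93.53

-93.53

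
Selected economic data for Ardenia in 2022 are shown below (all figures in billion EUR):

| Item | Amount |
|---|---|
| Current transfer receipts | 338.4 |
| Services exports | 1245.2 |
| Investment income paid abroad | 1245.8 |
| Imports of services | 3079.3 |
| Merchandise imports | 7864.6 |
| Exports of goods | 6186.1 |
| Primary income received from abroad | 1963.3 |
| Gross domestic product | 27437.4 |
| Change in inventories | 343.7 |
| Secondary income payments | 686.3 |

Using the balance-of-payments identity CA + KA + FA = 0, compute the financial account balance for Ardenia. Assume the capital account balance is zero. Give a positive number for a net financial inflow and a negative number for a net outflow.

3143.0

Goods balance = 6186.1 - 7864.6 = -1678.5
Services balance = 1245.2 - 3079.3 = -1834.1
Trade balance (goods + services) = -1678.5 + (-1834.1) = -3512.6
Net primary income = 1963.3 - 1245.8 = 717.5
Net secondary income = 338.4 - 686.3 = -347.9
Current account = -3512.6 + 717.5 + (-347.9) = -3143.0
Financial account = -(-3143.0) = 3143.0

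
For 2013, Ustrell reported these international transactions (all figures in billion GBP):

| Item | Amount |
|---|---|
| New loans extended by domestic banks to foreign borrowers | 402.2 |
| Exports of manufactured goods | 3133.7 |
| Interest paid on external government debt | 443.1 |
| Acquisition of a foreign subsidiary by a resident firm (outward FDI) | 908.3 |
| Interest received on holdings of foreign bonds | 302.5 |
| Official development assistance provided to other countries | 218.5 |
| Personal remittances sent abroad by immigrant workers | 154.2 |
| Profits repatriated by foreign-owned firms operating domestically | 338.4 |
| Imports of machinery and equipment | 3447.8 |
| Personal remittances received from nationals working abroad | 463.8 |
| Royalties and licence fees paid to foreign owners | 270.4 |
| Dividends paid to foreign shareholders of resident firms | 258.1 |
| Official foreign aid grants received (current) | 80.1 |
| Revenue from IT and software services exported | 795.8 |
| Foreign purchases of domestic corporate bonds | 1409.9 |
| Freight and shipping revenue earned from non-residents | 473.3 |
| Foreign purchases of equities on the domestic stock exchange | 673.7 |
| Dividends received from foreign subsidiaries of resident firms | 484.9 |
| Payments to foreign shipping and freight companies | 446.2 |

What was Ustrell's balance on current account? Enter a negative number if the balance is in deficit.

157.4

Goods: -3447.8 + 3133.7 = -314.1
Services: -446.2 + 795.8 + 473.3 - 270.4 = 552.5
Primary income: -338.4 + 484.9 + 302.5 - 258.1 - 443.1 = -252.2
Secondary income: 80.1 + 463.8 - 154.2 - 218.5 = 171.2
Current account = (-314.1) + 552.5 + (-252.2) + 171.2 = 157.4
(Excluded from the current account — financial account: new loans extended by domestic banks to foreign borrowers 402.2, acquisition of a foreign subsidiary by a resident firm (outward FDI) 908.3, foreign purchases of domestic corporate bonds 1409.9, foreign purchases of equities on the domestic stock exchange 673.7.)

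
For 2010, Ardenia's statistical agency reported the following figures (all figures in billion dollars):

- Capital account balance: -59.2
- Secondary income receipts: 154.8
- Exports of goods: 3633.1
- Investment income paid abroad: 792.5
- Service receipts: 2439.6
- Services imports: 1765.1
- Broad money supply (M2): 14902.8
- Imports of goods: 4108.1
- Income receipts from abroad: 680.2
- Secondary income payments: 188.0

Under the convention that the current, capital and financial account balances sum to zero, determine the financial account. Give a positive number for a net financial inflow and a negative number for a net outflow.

Goods balance = 3633.1 - 4108.1 = -475.0
Services balance = 2439.6 - 1765.1 = 674.5
Trade balance (goods + services) = -475.0 + 674.5 = 199.5
Net primary income = 680.2 - 792.5 = -112.3
Net secondary income = 154.8 - 188.0 = -33.2
Current account = 199.5 + (-112.3) + (-33.2) = 54.0
Financial account = -(54.0 + (-59.2)) = 5.2

5.2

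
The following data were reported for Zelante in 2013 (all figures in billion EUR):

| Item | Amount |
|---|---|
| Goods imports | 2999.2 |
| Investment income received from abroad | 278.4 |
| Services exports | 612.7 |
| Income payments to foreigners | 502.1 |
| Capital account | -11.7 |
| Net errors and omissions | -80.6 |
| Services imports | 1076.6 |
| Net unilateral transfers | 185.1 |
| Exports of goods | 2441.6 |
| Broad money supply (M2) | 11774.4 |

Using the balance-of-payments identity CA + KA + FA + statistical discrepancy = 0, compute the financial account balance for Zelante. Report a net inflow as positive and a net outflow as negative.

Goods balance = 2441.6 - 2999.2 = -557.6
Services balance = 612.7 - 1076.6 = -463.9
Trade balance (goods + services) = -557.6 + (-463.9) = -1021.5
Net primary income = 278.4 - 502.1 = -223.7
Net secondary income = 185.1
Current account = -1021.5 + (-223.7) + 185.1 = -1060.1
Financial account = -(-1060.1 + (-11.7) + (-80.6)) = 1152.4

1152.4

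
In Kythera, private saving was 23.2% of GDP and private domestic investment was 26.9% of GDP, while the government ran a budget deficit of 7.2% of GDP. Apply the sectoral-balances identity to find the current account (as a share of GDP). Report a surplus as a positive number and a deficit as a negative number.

-10.9

By the sectoral-balances identity, CA = (S_private - I) + (T - G).
Private balance = 23.2 - 26.9 = -3.7
Government balance (T - G) = -7.2
CA = -3.7 + (-7.2) = -10.9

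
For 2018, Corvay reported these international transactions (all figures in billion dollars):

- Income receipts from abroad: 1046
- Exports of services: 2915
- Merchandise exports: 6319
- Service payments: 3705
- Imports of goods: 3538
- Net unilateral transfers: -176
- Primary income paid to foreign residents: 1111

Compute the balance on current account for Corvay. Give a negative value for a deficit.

1750

Goods balance = 6319 - 3538 = 2781
Services balance = 2915 - 3705 = -790
Trade balance (goods + services) = 2781 + (-790) = 1991
Net primary income = 1046 - 1111 = -65
Net secondary income = -176
Current account = 1991 + (-65) + (-176) = 1750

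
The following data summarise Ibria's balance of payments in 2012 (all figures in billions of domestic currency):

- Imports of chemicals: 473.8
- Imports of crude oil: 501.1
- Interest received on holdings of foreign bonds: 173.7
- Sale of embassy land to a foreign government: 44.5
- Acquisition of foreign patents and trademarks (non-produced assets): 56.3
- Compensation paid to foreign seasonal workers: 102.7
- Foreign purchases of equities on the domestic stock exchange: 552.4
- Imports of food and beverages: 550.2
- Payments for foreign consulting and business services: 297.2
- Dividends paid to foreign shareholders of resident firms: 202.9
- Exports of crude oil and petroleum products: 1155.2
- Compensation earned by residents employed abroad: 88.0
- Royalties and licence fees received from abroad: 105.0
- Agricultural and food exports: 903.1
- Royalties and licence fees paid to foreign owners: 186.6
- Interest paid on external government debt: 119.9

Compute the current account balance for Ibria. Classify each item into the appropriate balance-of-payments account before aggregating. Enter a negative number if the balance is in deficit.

Goods: 903.1 - 501.1 - 473.8 + 1155.2 - 550.2 = 533.2
Services: -297.2 + 105.0 - 186.6 = -378.8
Primary income: -202.9 - 102.7 + 173.7 - 119.9 + 88.0 = -163.8
Current account = 533.2 + (-378.8) + (-163.8) = -9.4
(Excluded from the current account — capital account: sale of embassy land to a foreign government 44.5, acquisition of foreign patents and trademarks (non-produced assets) 56.3; financial account: foreign purchases of equities on the domestic stock exchange 552.4.)

-9.4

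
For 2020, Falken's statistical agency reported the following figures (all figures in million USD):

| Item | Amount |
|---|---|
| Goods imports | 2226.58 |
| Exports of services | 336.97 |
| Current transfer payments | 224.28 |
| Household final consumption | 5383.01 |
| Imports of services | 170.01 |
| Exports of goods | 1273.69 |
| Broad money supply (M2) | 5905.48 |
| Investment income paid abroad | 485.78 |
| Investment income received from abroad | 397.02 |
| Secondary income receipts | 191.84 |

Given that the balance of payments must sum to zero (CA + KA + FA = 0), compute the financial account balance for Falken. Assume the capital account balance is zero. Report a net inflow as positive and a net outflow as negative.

Goods balance = 1273.69 - 2226.58 = -952.89
Services balance = 336.97 - 170.01 = 166.96
Trade balance (goods + services) = -952.89 + 166.96 = -785.93
Net primary income = 397.02 - 485.78 = -88.76
Net secondary income = 191.84 - 224.28 = -32.44
Current account = -785.93 + (-88.76) + (-32.44) = -907.13
Financial account = -(-907.13) = 907.13

907.13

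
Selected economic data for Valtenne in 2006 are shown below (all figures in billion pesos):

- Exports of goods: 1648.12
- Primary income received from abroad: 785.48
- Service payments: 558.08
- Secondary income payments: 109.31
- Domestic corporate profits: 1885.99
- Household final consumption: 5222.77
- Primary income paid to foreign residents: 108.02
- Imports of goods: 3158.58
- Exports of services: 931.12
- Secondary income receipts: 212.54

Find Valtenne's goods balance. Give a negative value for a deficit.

Goods balance = 1648.12 - 3158.58 = -1510.46

-1510.46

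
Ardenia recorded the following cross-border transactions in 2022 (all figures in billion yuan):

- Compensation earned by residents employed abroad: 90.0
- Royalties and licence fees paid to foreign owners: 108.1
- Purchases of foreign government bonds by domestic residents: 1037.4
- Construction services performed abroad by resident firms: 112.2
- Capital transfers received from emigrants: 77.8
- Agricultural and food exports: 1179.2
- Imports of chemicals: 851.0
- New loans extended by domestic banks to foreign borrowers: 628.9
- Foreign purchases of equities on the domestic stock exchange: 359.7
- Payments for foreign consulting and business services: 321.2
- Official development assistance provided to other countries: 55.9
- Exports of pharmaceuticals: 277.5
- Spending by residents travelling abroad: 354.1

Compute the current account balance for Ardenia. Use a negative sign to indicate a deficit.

-31.4

Goods: -851.0 + 1179.2 + 277.5 = 605.7
Services: -354.1 + 112.2 - 108.1 - 321.2 = -671.2
Primary income: 90.0
Secondary income: -55.9
Current account = 605.7 + (-671.2) + 90.0 + (-55.9) = -31.4
(Excluded from the current account — financial account: purchases of foreign government bonds by domestic residents 1037.4, new loans extended by domestic banks to foreign borrowers 628.9, foreign purchases of equities on the domestic stock exchange 359.7; capital account: capital transfers received from emigrants 77.8.)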